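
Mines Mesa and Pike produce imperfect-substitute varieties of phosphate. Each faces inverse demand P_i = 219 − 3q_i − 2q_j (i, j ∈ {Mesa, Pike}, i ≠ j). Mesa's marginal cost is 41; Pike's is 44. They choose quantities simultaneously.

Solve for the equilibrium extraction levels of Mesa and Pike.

22.4375, 21.6875

Mine Mesa's profit: π = q_{Mesa}(219 − 3q_{Mesa} − 2q_{Pike}) − 41q_{Mesa}.
∂π/∂q_{Mesa} = 178 − 6q_{Mesa} − 2q_{Pike} = 0 ⇒ q_{Mesa} = 89/3 − (1/3)q_{Pike}.
Similarly q_{Pike} = 175/6 − (1/3)q_{Mesa}.
Substituting the second reaction function into the first: q_{Mesa} = 89/3 − (1/3)(175/6 − (1/3)q_{Mesa}), which gives (8/9)q_{Mesa} = 359/18 ⇒ q_{Mesa} = 22.4375.
Then q_{Pike} = 175/6 − (1/3)·22.4375 = 21.6875.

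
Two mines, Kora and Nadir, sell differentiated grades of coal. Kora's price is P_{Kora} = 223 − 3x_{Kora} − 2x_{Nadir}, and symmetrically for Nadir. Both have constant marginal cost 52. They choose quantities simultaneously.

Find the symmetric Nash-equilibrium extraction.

Mine Kora's profit: π = x_{Kora}(223 − 3x_{Kora} − 2x_{Nadir}) − 52x_{Kora}.
∂π/∂x_{Kora} = 171 − 6x_{Kora} − 2x_{Nadir} = 0 ⇒ x_{Kora} = 28.5 − (1/3)x_{Nadir}.
By symmetry x_{Nadir} = x_{Kora}; substituting into the reaction function, (4/3)x_{Kora} = 28.5 and x_{Kora} = 21.375.

21.375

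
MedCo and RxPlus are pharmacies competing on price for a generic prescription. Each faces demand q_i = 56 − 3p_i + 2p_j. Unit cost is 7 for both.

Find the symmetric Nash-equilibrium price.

19.25

MedCo's profit: π = (p_{MedCo} − 7)(56 − 3p_{MedCo} + 2p_{RxPlus}).
∂π/∂p_{MedCo} = 77 − 6p_{MedCo} + 2p_{RxPlus} = 0 ⇒ p_{MedCo} = 77/6 + (1/3)p_{RxPlus}.
Setting p_{MedCo} = p_{RxPlus} in the reaction function: p_{MedCo} = 77/6 + (1/3)p_{MedCo}, so p_{MedCo} = (77/6) / (2/3) = 19.25.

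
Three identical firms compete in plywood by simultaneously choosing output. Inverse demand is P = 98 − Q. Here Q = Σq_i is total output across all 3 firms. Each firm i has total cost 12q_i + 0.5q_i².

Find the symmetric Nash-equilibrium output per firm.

17.2

A representative firm's profit is π_i = q_i(98 − Q) − 12q_i − 0.5q_i², with Q = q_i + Σ_{j≠i} q_j.
First-order condition: 86 − 3q_i − Σ_{j≠i} q_j = 0.
In a symmetric equilibrium every firm chooses the same q, so Σ_{j≠i} q_j = 2q. The condition becomes 86 − 5q = 0, giving q = 86/5 = 17.2.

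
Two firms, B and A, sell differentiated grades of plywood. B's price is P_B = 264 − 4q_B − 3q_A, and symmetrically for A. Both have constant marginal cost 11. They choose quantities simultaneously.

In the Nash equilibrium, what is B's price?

Firm B's profit: π = q_B(264 − 4q_B − 3q_A) − 11q_B.
∂π/∂q_B = 253 − 8q_B − 3q_A = 0 ⇒ q_B = 31.625 − 0.375q_A.
By symmetry q_A = q_B; substituting into the reaction function, 1.375q_B = 31.625 and q_B = 23.
P_B = 264 − 4·23 − 3·23 = 103.

103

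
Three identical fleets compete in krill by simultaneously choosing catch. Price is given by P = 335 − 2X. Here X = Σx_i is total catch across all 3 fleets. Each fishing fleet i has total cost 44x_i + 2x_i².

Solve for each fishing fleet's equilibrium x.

24.25

A representative fishing fleet's profit is π_i = x_i(335 − 2X) − 44x_i − 2x_i², with X = x_i + Σ_{j≠i} x_j.
First-order condition: 291 − 8x_i − 2Σ_{j≠i} x_j = 0.
Imposing symmetry (x_j = x for all j) turns Σ_{j≠i} x_j into 2x, so 291 = 12x and x = 24.25.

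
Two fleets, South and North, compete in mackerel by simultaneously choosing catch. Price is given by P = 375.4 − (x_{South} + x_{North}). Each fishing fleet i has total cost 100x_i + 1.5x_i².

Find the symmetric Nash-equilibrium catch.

45.9

Fishing fleet South's profit: π = x_{South}(375.4 − (x_{South} + x_{North})) − 100x_{South} − 1.5x_{South}².
∂π/∂x_{South} = 275.4 − 5x_{South} − x_{North} = 0, so x_{South} = 55.08 − 0.2x_{North}.
By symmetry x_{North} = x_{South}; substituting into the reaction function, 1.2x_{South} = 55.08 and x_{South} = 45.9.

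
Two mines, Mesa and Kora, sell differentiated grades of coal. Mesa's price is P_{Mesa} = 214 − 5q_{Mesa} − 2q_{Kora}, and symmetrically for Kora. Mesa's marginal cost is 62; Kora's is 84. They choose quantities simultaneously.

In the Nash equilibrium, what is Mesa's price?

127.625

Mine Mesa's profit: π = q_{Mesa}(214 − 5q_{Mesa} − 2q_{Kora}) − 62q_{Mesa}.
∂π/∂q_{Mesa} = 152 − 10q_{Mesa} − 2q_{Kora} = 0 ⇒ q_{Mesa} = 15.2 − 0.2q_{Kora}.
Similarly q_{Kora} = 13 − 0.2q_{Mesa}.
Solving the two reaction functions simultaneously: (1 − (−0.2)(−0.2))q_{Mesa} = 15.2 − 0.2·13, so 0.96q_{Mesa} = 12.6 and q_{Mesa} = 13.125.
Then q_{Kora} = 13 − 0.2·13.125 = 10.375.
P_{Mesa} = 214 − 5·13.125 − 2·10.375 = 127.625.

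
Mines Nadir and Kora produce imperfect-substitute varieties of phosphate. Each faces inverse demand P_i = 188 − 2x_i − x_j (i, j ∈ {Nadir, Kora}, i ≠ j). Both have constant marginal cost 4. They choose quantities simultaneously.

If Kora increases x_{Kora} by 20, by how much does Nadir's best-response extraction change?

-5

Mine Nadir's profit: π = x_{Nadir}(188 − 2x_{Nadir} − x_{Kora}) − 4x_{Nadir}.
∂π/∂x_{Nadir} = 184 − 4x_{Nadir} − x_{Kora} = 0 ⇒ x_{Nadir} = 46 − 0.25x_{Kora}.
The reaction-function slope is −0.25, so a 20-unit rise in x_{Kora} moves x_{Nadir} by −0.25 × 20 = −5. Nadir's best response falls — the actions are strategic substitutes.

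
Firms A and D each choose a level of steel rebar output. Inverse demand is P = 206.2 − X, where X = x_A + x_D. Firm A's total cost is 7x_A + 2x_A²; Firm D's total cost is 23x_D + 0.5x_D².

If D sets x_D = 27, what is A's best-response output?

Firm A's profit: π = x_A(206.2 − (x_A + x_D)) − 7x_A − 2x_A².
∂π/∂x_A = 199.2 − 6x_A − x_D = 0, so x_A = 33.2 − (1/6)x_D.
At x_D = 27: x_A = 33.2 − (1/6)·27 = 28.7.

28.7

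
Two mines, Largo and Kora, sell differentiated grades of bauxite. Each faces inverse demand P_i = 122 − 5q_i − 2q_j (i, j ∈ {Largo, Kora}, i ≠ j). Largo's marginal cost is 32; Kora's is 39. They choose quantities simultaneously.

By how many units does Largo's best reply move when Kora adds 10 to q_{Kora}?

-2

Mine Largo's profit: π = q_{Largo}(122 − 5q_{Largo} − 2q_{Kora}) − 32q_{Largo}.
∂π/∂q_{Largo} = 90 − 10q_{Largo} − 2q_{Kora} = 0 ⇒ q_{Largo} = 9 − 0.2q_{Kora}.
The reaction-function slope is −0.2, so a 10-unit rise in q_{Kora} moves q_{Largo} by −0.2 × 10 = −2. Largo's best response falls — the actions are strategic substitutes.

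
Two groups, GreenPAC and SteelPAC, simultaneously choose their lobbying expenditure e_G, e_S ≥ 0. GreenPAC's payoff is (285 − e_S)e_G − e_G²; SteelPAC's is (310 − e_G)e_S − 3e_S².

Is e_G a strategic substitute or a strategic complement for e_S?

Expanding GreenPAC's payoff: 285e_G − e_Se_G − e_G².
∂π/∂e_G = 285 − e_S − 2e_G = 0, so e_G = 142.5 − 0.5e_S.
The best-response slope de_G/de_S = −0.5 < 0: the reaction function is downward-sloping, so the choices are strategic substitutes.

strategic substitutes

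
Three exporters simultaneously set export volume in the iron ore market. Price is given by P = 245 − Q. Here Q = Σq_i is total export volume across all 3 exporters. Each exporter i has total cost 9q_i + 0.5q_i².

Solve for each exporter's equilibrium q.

47.2

A representative exporter's profit is π_i = q_i(245 − Q) − 9q_i − 0.5q_i², with Q = q_i + Σ_{j≠i} q_j.
First-order condition: 236 − 3q_i − Σ_{j≠i} q_j = 0.
Imposing symmetry (q_j = q for all j) turns Σ_{j≠i} q_j into 2q, so 236 = 5q and q = 47.2.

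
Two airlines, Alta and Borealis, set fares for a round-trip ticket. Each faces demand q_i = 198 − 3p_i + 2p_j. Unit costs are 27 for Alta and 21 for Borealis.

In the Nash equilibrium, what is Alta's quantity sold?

124.875

Alta's profit: π = (p_{Alta} − 27)(198 − 3p_{Alta} + 2p_{Borealis}).
∂π/∂p_{Alta} = 279 − 6p_{Alta} + 2p_{Borealis} = 0 ⇒ p_{Alta} = 46.5 + (1/3)p_{Borealis}.
Similarly p_{Borealis} = 43.5 + (1/3)p_{Alta}.
Plugging p_{Borealis} into Alta's best response: p_{Alta} = 46.5 + (1/3)(43.5 + (1/3)p_{Alta}) ⇒ (8/9)p_{Alta} = 61, so p_{Alta} = 68.625.
Then p_{Borealis} = 43.5 + (1/3)·68.625 = 66.375.
q_{Alta} = 198 − 3·68.625 + 2·66.375 = 124.875.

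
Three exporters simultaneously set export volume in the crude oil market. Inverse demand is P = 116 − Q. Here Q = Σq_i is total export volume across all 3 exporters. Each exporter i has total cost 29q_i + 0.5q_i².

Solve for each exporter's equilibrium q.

A representative exporter's profit is π_i = q_i(116 − Q) − 29q_i − 0.5q_i², with Q = q_i + Σ_{j≠i} q_j.
First-order condition: 87 − 3q_i − Σ_{j≠i} q_j = 0.
In a symmetric equilibrium every exporter chooses the same q, so Σ_{j≠i} q_j = 2q. The condition becomes 87 − 5q = 0, giving q = 87/5 = 17.4.

17.4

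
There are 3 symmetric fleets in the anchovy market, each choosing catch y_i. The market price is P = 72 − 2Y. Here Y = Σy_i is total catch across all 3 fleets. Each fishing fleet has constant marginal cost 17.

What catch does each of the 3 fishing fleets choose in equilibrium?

6.875

A representative fishing fleet's profit is π_i = y_i(72 − 2Y) − 17y_i, with Y = y_i + Σ_{j≠i} y_j.
First-order condition: 55 − 4y_i − 2Σ_{j≠i} y_j = 0.
With identical fishing fleets, set every y_j = y: then 55 − 4y − 4y = 0, i.e. y = 55/8 = 6.875.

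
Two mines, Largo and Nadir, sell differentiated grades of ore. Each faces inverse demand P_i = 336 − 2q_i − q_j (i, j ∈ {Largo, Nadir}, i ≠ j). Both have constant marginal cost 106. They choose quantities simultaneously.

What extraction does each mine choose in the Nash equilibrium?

46

Mine Largo's profit: π = q_{Largo}(336 − 2q_{Largo} − q_{Nadir}) − 106q_{Largo}.
∂π/∂q_{Largo} = 230 − 4q_{Largo} − q_{Nadir} = 0 ⇒ q_{Largo} = 57.5 − 0.25q_{Nadir}.
By symmetry q_{Nadir} = q_{Largo}; substituting into the reaction function, 1.25q_{Largo} = 57.5 and q_{Largo} = 46.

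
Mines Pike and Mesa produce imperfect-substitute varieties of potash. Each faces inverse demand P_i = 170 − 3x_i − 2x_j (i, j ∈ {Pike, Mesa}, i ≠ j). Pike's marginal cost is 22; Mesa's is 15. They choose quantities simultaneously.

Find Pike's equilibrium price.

Mine Pike's profit: π = x_{Pike}(170 − 3x_{Pike} − 2x_{Mesa}) − 22x_{Pike}.
∂π/∂x_{Pike} = 148 − 6x_{Pike} − 2x_{Mesa} = 0 ⇒ x_{Pike} = 74/3 − (1/3)x_{Mesa}.
Similarly x_{Mesa} = 155/6 − (1/3)x_{Pike}.
Substituting the second reaction function into the first: x_{Pike} = 74/3 − (1/3)(155/6 − (1/3)x_{Pike}), which gives (8/9)x_{Pike} = 289/18 ⇒ x_{Pike} = 18.0625.
Then x_{Mesa} = 155/6 − (1/3)·18.0625 = 19.8125.
P_{Pike} = 170 − 3·18.0625 − 2·19.8125 = 76.1875.

76.1875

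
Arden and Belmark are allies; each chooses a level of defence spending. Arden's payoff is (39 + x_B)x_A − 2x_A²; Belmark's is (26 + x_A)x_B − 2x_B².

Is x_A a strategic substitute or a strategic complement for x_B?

Expanding Arden's payoff: 39x_A + x_Bx_A − 2x_A².
∂π/∂x_A = 39 + x_B − 4x_A = 0, so x_A = 9.75 + 0.25x_B.
The best-response slope dx_A/dx_B = 0.25 > 0: the reaction function is upward-sloping, so the choices are strategic complements.

strategic complements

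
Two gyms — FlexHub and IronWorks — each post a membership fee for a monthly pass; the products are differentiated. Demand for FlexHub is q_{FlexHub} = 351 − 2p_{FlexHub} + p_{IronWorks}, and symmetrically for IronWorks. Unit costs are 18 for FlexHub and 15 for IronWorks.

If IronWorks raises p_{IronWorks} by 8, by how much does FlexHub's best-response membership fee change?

2

FlexHub's profit: π = (p_{FlexHub} − 18)(351 − 2p_{FlexHub} + p_{IronWorks}).
∂π/∂p_{FlexHub} = 387 − 4p_{FlexHub} + p_{IronWorks} = 0 ⇒ p_{FlexHub} = 96.75 + 0.25p_{IronWorks}.
The reaction-function slope is 0.25, so an 8-unit rise in p_{IronWorks} moves p_{FlexHub} by 0.25 × 8 = 2. FlexHub's best response rises — the actions are strategic complements.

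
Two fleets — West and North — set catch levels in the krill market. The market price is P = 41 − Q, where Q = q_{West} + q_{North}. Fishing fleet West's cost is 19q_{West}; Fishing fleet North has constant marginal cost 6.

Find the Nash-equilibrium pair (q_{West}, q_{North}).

3, 16

Fishing fleet West's profit: π = q_{West}(41 − (q_{West} + q_{North})) − 19q_{West}.
∂π/∂q_{West} = 22 − 2q_{West} − q_{North} = 0, so q_{West} = 11 − 0.5q_{North}.
By the same steps for North: q_{North} = 17.5 − 0.5q_{West}.
Substituting the second reaction function into the first: q_{West} = 11 − 0.5(17.5 − 0.5q_{West}), which gives 0.75q_{West} = 2.25 ⇒ q_{West} = 3.
Then q_{North} = 17.5 − 0.5·3 = 16.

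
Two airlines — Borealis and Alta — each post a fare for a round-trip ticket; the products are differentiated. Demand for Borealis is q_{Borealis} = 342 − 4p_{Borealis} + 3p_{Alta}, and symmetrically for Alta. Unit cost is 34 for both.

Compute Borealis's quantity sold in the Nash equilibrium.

246.4

Borealis's profit: π = (p_{Borealis} − 34)(342 − 4p_{Borealis} + 3p_{Alta}).
∂π/∂p_{Borealis} = 478 − 8p_{Borealis} + 3p_{Alta} = 0 ⇒ p_{Borealis} = 59.75 + 0.375p_{Alta}.
By symmetry p_{Alta} = p_{Borealis}; substituting into the reaction function, 0.625p_{Borealis} = 59.75 and p_{Borealis} = 95.6.
q_{Borealis} = 342 − 4·95.6 + 3·95.6 = 246.4.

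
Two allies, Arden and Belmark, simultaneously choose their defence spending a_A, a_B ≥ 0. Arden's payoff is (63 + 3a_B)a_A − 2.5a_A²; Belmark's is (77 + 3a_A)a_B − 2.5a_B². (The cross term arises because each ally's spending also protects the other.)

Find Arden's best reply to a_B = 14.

Expanding Arden's payoff: 63a_A + 3a_Ba_A − 2.5a_A².
∂π/∂a_A = 63 + 3a_B − 5a_A = 0, so a_A = 12.6 + 0.6a_B.
At a_B = 14: a_A = 12.6 + 0.6·14 = 21.

21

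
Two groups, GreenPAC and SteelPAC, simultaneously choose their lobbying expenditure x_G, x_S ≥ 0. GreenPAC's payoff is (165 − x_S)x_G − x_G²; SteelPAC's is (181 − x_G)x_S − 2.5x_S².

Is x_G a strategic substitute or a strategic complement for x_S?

Expanding GreenPAC's payoff: 165x_G − x_Sx_G − x_G².
∂π/∂x_G = 165 − x_S − 2x_G = 0, so x_G = 82.5 − 0.5x_S.
The best-response slope dx_G/dx_S = −0.5 < 0: the reaction function is downward-sloping, so the choices are strategic substitutes.

strategic substitutes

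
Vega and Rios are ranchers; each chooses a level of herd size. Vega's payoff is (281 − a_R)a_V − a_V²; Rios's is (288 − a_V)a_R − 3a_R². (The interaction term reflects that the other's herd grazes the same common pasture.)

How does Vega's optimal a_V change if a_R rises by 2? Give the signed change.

-1

Expanding Vega's payoff: 281a_V − a_Ra_V − a_V².
∂π/∂a_V = 281 − a_R − 2a_V = 0, so a_V = 140.5 − 0.5a_R.
The reaction-function slope is −0.5, so a 2-unit rise in a_R moves a_V by −0.5 × 2 = −1. Vega's best response falls — the actions are strategic substitutes.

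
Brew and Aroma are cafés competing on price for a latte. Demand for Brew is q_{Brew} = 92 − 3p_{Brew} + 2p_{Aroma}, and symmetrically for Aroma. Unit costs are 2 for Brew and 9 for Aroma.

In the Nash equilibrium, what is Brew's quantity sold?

Brew's profit: π = (p_{Brew} − 2)(92 − 3p_{Brew} + 2p_{Aroma}).
∂π/∂p_{Brew} = 98 − 6p_{Brew} + 2p_{Aroma} = 0 ⇒ p_{Brew} = 49/3 + (1/3)p_{Aroma}.
Similarly p_{Aroma} = 119/6 + (1/3)p_{Brew}.
Solving the two reaction functions simultaneously: (1 − (1/3)(1/3))p_{Brew} = 49/3 + (1/3)·(119/6), so (8/9)p_{Brew} = 413/18 and p_{Brew} = 25.8125.
Then p_{Aroma} = 119/6 + (1/3)·25.8125 = 28.4375.
q_{Brew} = 92 − 3·25.8125 + 2·28.4375 = 71.4375.

71.4375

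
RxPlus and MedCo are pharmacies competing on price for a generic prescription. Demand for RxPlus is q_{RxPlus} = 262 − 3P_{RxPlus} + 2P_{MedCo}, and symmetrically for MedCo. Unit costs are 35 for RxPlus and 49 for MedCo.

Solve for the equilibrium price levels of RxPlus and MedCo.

94.375, 99.625

RxPlus's profit: π = (P_{RxPlus} − 35)(262 − 3P_{RxPlus} + 2P_{MedCo}).
∂π/∂P_{RxPlus} = 367 − 6P_{RxPlus} + 2P_{MedCo} = 0 ⇒ P_{RxPlus} = 367/6 + (1/3)P_{MedCo}.
Similarly P_{MedCo} = 409/6 + (1/3)P_{RxPlus}.
Substituting the second reaction function into the first: P_{RxPlus} = 367/6 + (1/3)(409/6 + (1/3)P_{RxPlus}), which gives (8/9)P_{RxPlus} = 755/9 ⇒ P_{RxPlus} = 94.375.
Then P_{MedCo} = 409/6 + (1/3)·94.375 = 99.625.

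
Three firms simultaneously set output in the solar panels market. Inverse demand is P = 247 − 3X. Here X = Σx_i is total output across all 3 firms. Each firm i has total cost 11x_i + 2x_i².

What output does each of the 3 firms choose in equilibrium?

14.75

A representative firm's profit is π_i = x_i(247 − 3X) − 11x_i − 2x_i², with X = x_i + Σ_{j≠i} x_j.
First-order condition: 236 − 10x_i − 3Σ_{j≠i} x_j = 0.
With identical firms, set every x_j = x: then 236 − 10x − 6x = 0, i.e. x = 236/16 = 14.75.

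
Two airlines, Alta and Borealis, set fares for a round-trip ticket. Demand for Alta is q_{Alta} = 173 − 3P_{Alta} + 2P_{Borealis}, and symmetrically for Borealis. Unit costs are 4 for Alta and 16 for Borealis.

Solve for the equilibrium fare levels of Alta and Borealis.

48.5, 53

Alta's profit: π = (P_{Alta} − 4)(173 − 3P_{Alta} + 2P_{Borealis}).
∂π/∂P_{Alta} = 185 − 6P_{Alta} + 2P_{Borealis} = 0 ⇒ P_{Alta} = 185/6 + (1/3)P_{Borealis}.
Similarly P_{Borealis} = 221/6 + (1/3)P_{Alta}.
Solving the two reaction functions simultaneously: (1 − (1/3)(1/3))P_{Alta} = 185/6 + (1/3)·(221/6), so (8/9)P_{Alta} = 388/9 and P_{Alta} = 48.5.
Then P_{Borealis} = 221/6 + (1/3)·48.5 = 53.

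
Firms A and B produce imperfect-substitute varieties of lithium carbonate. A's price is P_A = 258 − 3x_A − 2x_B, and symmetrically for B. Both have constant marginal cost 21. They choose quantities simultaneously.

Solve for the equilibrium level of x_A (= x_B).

Firm A's profit: π = x_A(258 − 3x_A − 2x_B) − 21x_A.
∂π/∂x_A = 237 − 6x_A − 2x_B = 0 ⇒ x_A = 39.5 − (1/3)x_B.
The game is symmetric, so in equilibrium x_B = x_A: the reaction function gives (4/3)x_A = 39.5, hence x_A = 29.625.

29.625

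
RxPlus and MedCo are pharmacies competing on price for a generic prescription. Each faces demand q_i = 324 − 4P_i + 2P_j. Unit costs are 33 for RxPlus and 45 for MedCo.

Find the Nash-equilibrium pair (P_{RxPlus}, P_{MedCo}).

77.6, 82.4

RxPlus's profit: π = (P_{RxPlus} − 33)(324 − 4P_{RxPlus} + 2P_{MedCo}).
∂π/∂P_{RxPlus} = 456 − 8P_{RxPlus} + 2P_{MedCo} = 0 ⇒ P_{RxPlus} = 57 + 0.25P_{MedCo}.
Similarly P_{MedCo} = 63 + 0.25P_{RxPlus}.
Substituting the second reaction function into the first: P_{RxPlus} = 57 + 0.25(63 + 0.25P_{RxPlus}), which gives 0.9375P_{RxPlus} = 72.75 ⇒ P_{RxPlus} = 77.6.
Then P_{MedCo} = 63 + 0.25·77.6 = 82.4.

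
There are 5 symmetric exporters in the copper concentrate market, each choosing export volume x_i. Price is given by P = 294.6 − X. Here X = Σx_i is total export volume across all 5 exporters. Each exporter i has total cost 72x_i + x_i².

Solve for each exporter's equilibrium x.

27.825

A representative exporter's profit is π_i = x_i(294.6 − X) − 72x_i − x_i², with X = x_i + Σ_{j≠i} x_j.
First-order condition: 222.6 − 4x_i − Σ_{j≠i} x_j = 0.
In a symmetric equilibrium every exporter chooses the same x, so Σ_{j≠i} x_j = 4x. The condition becomes 222.6 − 8x = 0, giving x = 222.6/8 = 27.825.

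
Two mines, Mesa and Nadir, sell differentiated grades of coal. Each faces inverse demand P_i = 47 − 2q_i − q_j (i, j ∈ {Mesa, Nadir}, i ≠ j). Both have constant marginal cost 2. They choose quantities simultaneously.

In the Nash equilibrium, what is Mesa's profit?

Mine Mesa's profit: π = q_{Mesa}(47 − 2q_{Mesa} − q_{Nadir}) − 2q_{Mesa}.
∂π/∂q_{Mesa} = 45 − 4q_{Mesa} − q_{Nadir} = 0 ⇒ q_{Mesa} = 11.25 − 0.25q_{Nadir}.
Setting q_{Mesa} = q_{Nadir} in the reaction function: q_{Mesa} = 11.25 − 0.25q_{Mesa}, so q_{Mesa} = 11.25 / 1.25 = 9.
P_{Mesa} = 47 − 2·9 − 9 = 20.
Profit = (20 − 2)·9 = 162.

162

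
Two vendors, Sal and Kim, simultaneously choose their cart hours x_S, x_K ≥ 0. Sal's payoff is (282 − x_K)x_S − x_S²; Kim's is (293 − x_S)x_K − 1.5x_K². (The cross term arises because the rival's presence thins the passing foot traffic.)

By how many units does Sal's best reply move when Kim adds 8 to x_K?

Expanding Sal's payoff: 282x_S − x_Kx_S − x_S².
∂π/∂x_S = 282 − x_K − 2x_S = 0, so x_S = 141 − 0.5x_K.
The reaction-function slope is −0.5, so an 8-unit rise in x_K moves x_S by −0.5 × 8 = −4. Sal's best response falls — the actions are strategic substitutes.

-4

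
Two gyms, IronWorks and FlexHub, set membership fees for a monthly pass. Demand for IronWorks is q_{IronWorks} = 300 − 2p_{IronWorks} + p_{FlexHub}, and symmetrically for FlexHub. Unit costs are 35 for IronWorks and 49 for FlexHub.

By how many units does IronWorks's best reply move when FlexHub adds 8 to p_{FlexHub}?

2

IronWorks's profit: π = (p_{IronWorks} − 35)(300 − 2p_{IronWorks} + p_{FlexHub}).
∂π/∂p_{IronWorks} = 370 − 4p_{IronWorks} + p_{FlexHub} = 0 ⇒ p_{IronWorks} = 92.5 + 0.25p_{FlexHub}.
The reaction-function slope is 0.25, so an 8-unit rise in p_{FlexHub} moves p_{IronWorks} by 0.25 × 8 = 2. IronWorks's best response rises — the actions are strategic complements.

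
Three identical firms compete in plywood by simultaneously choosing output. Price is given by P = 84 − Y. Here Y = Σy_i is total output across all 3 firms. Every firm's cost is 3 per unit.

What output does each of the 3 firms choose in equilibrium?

20.25

A representative firm's profit is π_i = y_i(84 − Y) − 3y_i, with Y = y_i + Σ_{j≠i} y_j.
First-order condition: 81 − 2y_i − Σ_{j≠i} y_j = 0.
Imposing symmetry (y_j = y for all j) turns Σ_{j≠i} y_j into 2y, so 81 = 4y and y = 20.25.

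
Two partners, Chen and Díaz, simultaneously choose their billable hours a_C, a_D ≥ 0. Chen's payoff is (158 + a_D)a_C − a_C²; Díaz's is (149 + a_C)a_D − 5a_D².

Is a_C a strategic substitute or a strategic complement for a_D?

strategic complements

Expanding Chen's payoff: 158a_C + a_Da_C − a_C².
∂π/∂a_C = 158 + a_D − 2a_C = 0, so a_C = 79 + 0.5a_D.
The best-response slope da_C/da_D = 0.5 > 0: the reaction function is upward-sloping, so the choices are strategic complements.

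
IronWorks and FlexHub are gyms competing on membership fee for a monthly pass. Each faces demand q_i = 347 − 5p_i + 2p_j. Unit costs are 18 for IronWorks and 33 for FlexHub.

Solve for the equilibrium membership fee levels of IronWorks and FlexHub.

56.1875, 62.4375

IronWorks's profit: π = (p_{IronWorks} − 18)(347 − 5p_{IronWorks} + 2p_{FlexHub}).
∂π/∂p_{IronWorks} = 437 − 10p_{IronWorks} + 2p_{FlexHub} = 0 ⇒ p_{IronWorks} = 43.7 + 0.2p_{FlexHub}.
Similarly p_{FlexHub} = 51.2 + 0.2p_{IronWorks}.
Substituting the second reaction function into the first: p_{IronWorks} = 43.7 + 0.2(51.2 + 0.2p_{IronWorks}), which gives 0.96p_{IronWorks} = 53.94 ⇒ p_{IronWorks} = 56.1875.
Then p_{FlexHub} = 51.2 + 0.2·56.1875 = 62.4375.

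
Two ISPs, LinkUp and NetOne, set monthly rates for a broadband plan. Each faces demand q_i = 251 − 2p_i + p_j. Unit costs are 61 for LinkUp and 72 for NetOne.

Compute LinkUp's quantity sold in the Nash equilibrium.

LinkUp's profit: π = (p_{LinkUp} − 61)(251 − 2p_{LinkUp} + p_{NetOne}).
∂π/∂p_{LinkUp} = 373 − 4p_{LinkUp} + p_{NetOne} = 0 ⇒ p_{LinkUp} = 93.25 + 0.25p_{NetOne}.
Similarly p_{NetOne} = 98.75 + 0.25p_{LinkUp}.
Substituting the second reaction function into the first: p_{LinkUp} = 93.25 + 0.25(98.75 + 0.25p_{LinkUp}), which gives 0.9375p_{LinkUp} = 117.9375 ⇒ p_{LinkUp} = 125.8.
Then p_{NetOne} = 98.75 + 0.25·125.8 = 130.2.
q_{LinkUp} = 251 − 2·125.8 + 130.2 = 129.6.

129.6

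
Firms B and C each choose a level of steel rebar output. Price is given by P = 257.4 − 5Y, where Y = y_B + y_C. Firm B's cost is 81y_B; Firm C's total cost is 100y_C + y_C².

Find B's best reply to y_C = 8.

Firm B's profit: π = y_B(257.4 − 5(y_B + y_C)) − 81y_B.
∂π/∂y_B = 176.4 − 10y_B − 5y_C = 0, so y_B = 17.64 − 0.5y_C.
At y_C = 8: y_B = 17.64 − 0.5·8 = 13.64.

13.64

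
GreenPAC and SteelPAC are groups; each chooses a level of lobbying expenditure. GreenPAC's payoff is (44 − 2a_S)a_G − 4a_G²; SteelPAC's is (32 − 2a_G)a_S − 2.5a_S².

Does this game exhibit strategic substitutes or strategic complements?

Expanding GreenPAC's payoff: 44a_G − 2a_Sa_G − 4a_G².
∂π/∂a_G = 44 − 2a_S − 8a_G = 0, so a_G = 5.5 − 0.25a_S.
The best-response slope da_G/da_S = −0.25 < 0: the reaction function is downward-sloping, so the choices are strategic substitutes.

strategic substitutes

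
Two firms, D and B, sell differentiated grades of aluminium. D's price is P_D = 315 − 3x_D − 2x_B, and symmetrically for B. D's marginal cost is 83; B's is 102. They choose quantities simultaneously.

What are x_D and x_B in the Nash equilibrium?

30.1875, 25.4375

Firm D's profit: π = x_D(315 − 3x_D − 2x_B) − 83x_D.
∂π/∂x_D = 232 − 6x_D − 2x_B = 0 ⇒ x_D = 116/3 − (1/3)x_B.
Similarly x_B = 35.5 − (1/3)x_D.
Solving the two reaction functions simultaneously: (1 − (−1/3)(−1/3))x_D = 116/3 − (1/3)·35.5, so (8/9)x_D = 161/6 and x_D = 30.1875.
Then x_B = 35.5 − (1/3)·30.1875 = 25.4375.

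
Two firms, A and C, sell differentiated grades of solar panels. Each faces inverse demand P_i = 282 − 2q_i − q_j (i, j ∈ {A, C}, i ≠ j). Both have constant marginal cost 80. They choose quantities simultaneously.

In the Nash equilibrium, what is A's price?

160.8

Firm A's profit: π = q_A(282 − 2q_A − q_C) − 80q_A.
∂π/∂q_A = 202 − 4q_A − q_C = 0 ⇒ q_A = 50.5 − 0.25q_C.
The game is symmetric, so in equilibrium q_C = q_A: the reaction function gives 1.25q_A = 50.5, hence q_A = 40.4.
P_A = 282 − 2·40.4 − 40.4 = 160.8.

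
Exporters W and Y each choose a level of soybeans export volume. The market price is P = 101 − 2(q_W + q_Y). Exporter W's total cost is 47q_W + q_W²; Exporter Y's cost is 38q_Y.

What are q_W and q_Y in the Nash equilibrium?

Exporter W's profit: π = q_W(101 − 2(q_W + q_Y)) − 47q_W − q_W².
∂π/∂q_W = 54 − 6q_W − 2q_Y = 0, so q_W = 9 − (1/3)q_Y.
For Y: ∂π/∂q_Y = 63 − 4q_Y − 2q_W = 0 ⇒ q_Y = 15.75 − 0.5q_W.
Solving the two reaction functions simultaneously: (1 − (−1/3)(−0.5))q_W = 9 − (1/3)·15.75, so (5/6)q_W = 3.75 and q_W = 4.5.
Then q_Y = 15.75 − 0.5·4.5 = 13.5.

4.5, 13.5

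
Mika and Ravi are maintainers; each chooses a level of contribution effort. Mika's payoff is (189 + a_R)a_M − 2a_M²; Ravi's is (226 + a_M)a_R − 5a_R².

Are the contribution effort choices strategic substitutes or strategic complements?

strategic complements

Expanding Mika's payoff: 189a_M + a_Ra_M − 2a_M².
∂π/∂a_M = 189 + a_R − 4a_M = 0, so a_M = 47.25 + 0.25a_R.
The best-response slope da_M/da_R = 0.25 > 0: the reaction function is upward-sloping, so the choices are strategic complements.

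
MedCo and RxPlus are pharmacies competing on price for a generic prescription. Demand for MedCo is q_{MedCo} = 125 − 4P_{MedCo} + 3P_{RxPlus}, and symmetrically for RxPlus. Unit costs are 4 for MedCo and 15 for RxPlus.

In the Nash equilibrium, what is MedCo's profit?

MedCo's profit: π = (P_{MedCo} − 4)(125 − 4P_{MedCo} + 3P_{RxPlus}).
∂π/∂P_{MedCo} = 141 − 8P_{MedCo} + 3P_{RxPlus} = 0 ⇒ P_{MedCo} = 17.625 + 0.375P_{RxPlus}.
Similarly P_{RxPlus} = 23.125 + 0.375P_{MedCo}.
Plugging P_{RxPlus} into MedCo's best response: P_{MedCo} = 17.625 + 0.375(23.125 + 0.375P_{MedCo}) ⇒ (55/64)P_{MedCo} = 1683/64, so P_{MedCo} = 30.6.
Then P_{RxPlus} = 23.125 + 0.375·30.6 = 34.6.
q_{MedCo} = 125 − 4·30.6 + 3·34.6 = 106.4.
Profit = (30.6 − 4)·106.4 = 2830.24.

2830.24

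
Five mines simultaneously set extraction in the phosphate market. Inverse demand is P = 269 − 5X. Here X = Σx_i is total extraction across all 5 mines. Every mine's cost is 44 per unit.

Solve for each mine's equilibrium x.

7.5

A representative mine's profit is π_i = x_i(269 − 5X) − 44x_i, with X = x_i + Σ_{j≠i} x_j.
First-order condition: 225 − 10x_i − 5Σ_{j≠i} x_j = 0.
In a symmetric equilibrium every mine chooses the same x, so Σ_{j≠i} x_j = 4x. The condition becomes 225 − 30x = 0, giving x = 225/30 = 7.5.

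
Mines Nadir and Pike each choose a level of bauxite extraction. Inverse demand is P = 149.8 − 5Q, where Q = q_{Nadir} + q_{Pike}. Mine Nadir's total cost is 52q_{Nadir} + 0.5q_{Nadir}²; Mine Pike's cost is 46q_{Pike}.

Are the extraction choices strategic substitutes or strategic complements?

strategic substitutes

Mine Nadir's profit: π = q_{Nadir}(149.8 − 5(q_{Nadir} + q_{Pike})) − 52q_{Nadir} − 0.5q_{Nadir}².
∂π/∂q_{Nadir} = 97.8 − 11q_{Nadir} − 5q_{Pike} = 0, so q_{Nadir} = 489/55 − (5/11)q_{Pike}.
The best-response slope dq_{Nadir}/dq_{Pike} = −5/11 < 0: the reaction function is downward-sloping, so the choices are strategic substitutes.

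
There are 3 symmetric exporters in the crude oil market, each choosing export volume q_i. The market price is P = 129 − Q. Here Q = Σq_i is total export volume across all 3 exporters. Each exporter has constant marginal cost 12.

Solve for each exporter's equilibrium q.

29.25

A representative exporter's profit is π_i = q_i(129 − Q) − 12q_i, with Q = q_i + Σ_{j≠i} q_j.
First-order condition: 117 − 2q_i − Σ_{j≠i} q_j = 0.
Imposing symmetry (q_j = q for all j) turns Σ_{j≠i} q_j into 2q, so 117 = 4q and q = 29.25.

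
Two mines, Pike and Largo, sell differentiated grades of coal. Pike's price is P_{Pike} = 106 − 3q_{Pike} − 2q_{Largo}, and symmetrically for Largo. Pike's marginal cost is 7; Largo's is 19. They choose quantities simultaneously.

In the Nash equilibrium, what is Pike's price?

Mine Pike's profit: π = q_{Pike}(106 − 3q_{Pike} − 2q_{Largo}) − 7q_{Pike}.
∂π/∂q_{Pike} = 99 − 6q_{Pike} − 2q_{Largo} = 0 ⇒ q_{Pike} = 16.5 − (1/3)q_{Largo}.
Similarly q_{Largo} = 14.5 − (1/3)q_{Pike}.
Plugging q_{Largo} into Pike's best response: q_{Pike} = 16.5 − (1/3)(14.5 − (1/3)q_{Pike}) ⇒ (8/9)q_{Pike} = 35/3, so q_{Pike} = 13.125.
Then q_{Largo} = 14.5 − (1/3)·13.125 = 10.125.
P_{Pike} = 106 − 3·13.125 − 2·10.125 = 46.375.

46.375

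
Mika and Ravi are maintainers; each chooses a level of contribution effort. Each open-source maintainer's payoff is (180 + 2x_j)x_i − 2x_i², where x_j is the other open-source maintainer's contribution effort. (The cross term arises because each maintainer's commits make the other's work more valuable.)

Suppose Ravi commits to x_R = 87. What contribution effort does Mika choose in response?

88.5

Mika's payoff is (180 + 2x_R)x_M − 2x_M².
∂π/∂x_M = 180 + 2x_R − 4x_M = 0, so x_M = 45 + 0.5x_R.
At x_R = 87: x_M = 45 + 0.5·87 = 88.5.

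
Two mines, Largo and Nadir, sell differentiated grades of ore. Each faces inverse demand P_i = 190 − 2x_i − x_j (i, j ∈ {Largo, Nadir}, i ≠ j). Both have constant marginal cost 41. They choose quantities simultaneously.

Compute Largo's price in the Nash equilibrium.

100.6

Mine Largo's profit: π = x_{Largo}(190 − 2x_{Largo} − x_{Nadir}) − 41x_{Largo}.
∂π/∂x_{Largo} = 149 − 4x_{Largo} − x_{Nadir} = 0 ⇒ x_{Largo} = 37.25 − 0.25x_{Nadir}.
By symmetry x_{Nadir} = x_{Largo}; substituting into the reaction function, 1.25x_{Largo} = 37.25 and x_{Largo} = 29.8.
P_{Largo} = 190 − 2·29.8 − 29.8 = 100.6.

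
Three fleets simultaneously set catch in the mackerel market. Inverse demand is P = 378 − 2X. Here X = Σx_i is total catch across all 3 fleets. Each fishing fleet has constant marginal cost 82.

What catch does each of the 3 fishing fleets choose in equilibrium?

37

A representative fishing fleet's profit is π_i = x_i(378 − 2X) − 82x_i, with X = x_i + Σ_{j≠i} x_j.
First-order condition: 296 − 4x_i − 2Σ_{j≠i} x_j = 0.
In a symmetric equilibrium every fishing fleet chooses the same x, so Σ_{j≠i} x_j = 2x. The condition becomes 296 − 8x = 0, giving x = 296/8 = 37.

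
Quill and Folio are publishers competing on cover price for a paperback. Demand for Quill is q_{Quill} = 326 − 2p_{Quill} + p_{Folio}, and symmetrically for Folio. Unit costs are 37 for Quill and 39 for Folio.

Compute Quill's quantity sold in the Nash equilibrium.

Quill's profit: π = (p_{Quill} − 37)(326 − 2p_{Quill} + p_{Folio}).
∂π/∂p_{Quill} = 400 − 4p_{Quill} + p_{Folio} = 0 ⇒ p_{Quill} = 100 + 0.25p_{Folio}.
Similarly p_{Folio} = 101 + 0.25p_{Quill}.
Substituting the second reaction function into the first: p_{Quill} = 100 + 0.25(101 + 0.25p_{Quill}), which gives 0.9375p_{Quill} = 125.25 ⇒ p_{Quill} = 133.6.
Then p_{Folio} = 101 + 0.25·133.6 = 134.4.
q_{Quill} = 326 − 2·133.6 + 134.4 = 193.2.

193.2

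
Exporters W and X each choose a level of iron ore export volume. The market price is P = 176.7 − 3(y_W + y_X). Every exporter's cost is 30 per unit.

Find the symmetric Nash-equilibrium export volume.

Exporter W's profit: π = y_W(176.7 − 3(y_W + y_X)) − 30y_W.
∂π/∂y_W = 146.7 − 6y_W − 3y_X = 0, so y_W = 24.45 − 0.5y_X.
Setting y_W = y_X in the reaction function: y_W = 24.45 − 0.5y_W, so y_W = 24.45 / 1.5 = 16.3.

16.3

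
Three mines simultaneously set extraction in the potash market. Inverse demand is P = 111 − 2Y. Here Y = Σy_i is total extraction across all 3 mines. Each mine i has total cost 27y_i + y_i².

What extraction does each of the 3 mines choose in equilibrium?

A representative mine's profit is π_i = y_i(111 − 2Y) − 27y_i − y_i², with Y = y_i + Σ_{j≠i} y_j.
First-order condition: 84 − 6y_i − 2Σ_{j≠i} y_j = 0.
In a symmetric equilibrium every mine chooses the same y, so Σ_{j≠i} y_j = 2y. The condition becomes 84 − 10y = 0, giving y = 84/10 = 8.4.

8.4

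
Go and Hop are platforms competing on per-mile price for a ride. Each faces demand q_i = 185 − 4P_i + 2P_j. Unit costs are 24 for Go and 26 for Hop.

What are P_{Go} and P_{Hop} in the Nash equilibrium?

Go's profit: π = (P_{Go} − 24)(185 − 4P_{Go} + 2P_{Hop}).
∂π/∂P_{Go} = 281 − 8P_{Go} + 2P_{Hop} = 0 ⇒ P_{Go} = 35.125 + 0.25P_{Hop}.
Similarly P_{Hop} = 36.125 + 0.25P_{Go}.
Solving the two reaction functions simultaneously: (1 − (0.25)(0.25))P_{Go} = 35.125 + 0.25·36.125, so 0.9375P_{Go} = 1413/32 and P_{Go} = 47.1.
Then P_{Hop} = 36.125 + 0.25·47.1 = 47.9.

47.1, 47.9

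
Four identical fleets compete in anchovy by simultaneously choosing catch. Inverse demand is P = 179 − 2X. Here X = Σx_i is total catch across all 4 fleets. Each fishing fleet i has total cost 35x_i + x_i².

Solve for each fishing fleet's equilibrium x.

12

A representative fishing fleet's profit is π_i = x_i(179 − 2X) − 35x_i − x_i², with X = x_i + Σ_{j≠i} x_j.
First-order condition: 144 − 6x_i − 2Σ_{j≠i} x_j = 0.
In a symmetric equilibrium every fishing fleet chooses the same x, so Σ_{j≠i} x_j = 3x. The condition becomes 144 − 12x = 0, giving x = 144/12 = 12.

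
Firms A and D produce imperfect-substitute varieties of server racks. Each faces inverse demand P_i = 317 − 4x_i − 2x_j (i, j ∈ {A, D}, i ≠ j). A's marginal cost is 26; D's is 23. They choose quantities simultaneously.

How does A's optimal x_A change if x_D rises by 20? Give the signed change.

Firm A's profit: π = x_A(317 − 4x_A − 2x_D) − 26x_A.
∂π/∂x_A = 291 − 8x_A − 2x_D = 0 ⇒ x_A = 36.375 − 0.25x_D.
The reaction-function slope is −0.25, so a 20-unit rise in x_D moves x_A by −0.25 × 20 = −5. A's best response falls — the actions are strategic substitutes.

-5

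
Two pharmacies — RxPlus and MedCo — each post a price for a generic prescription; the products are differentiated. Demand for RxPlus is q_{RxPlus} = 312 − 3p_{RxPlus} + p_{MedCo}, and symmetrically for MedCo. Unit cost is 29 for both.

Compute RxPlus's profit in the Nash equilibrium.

7741.92

RxPlus's profit: π = (p_{RxPlus} − 29)(312 − 3p_{RxPlus} + p_{MedCo}).
∂π/∂p_{RxPlus} = 399 − 6p_{RxPlus} + p_{MedCo} = 0 ⇒ p_{RxPlus} = 66.5 + (1/6)p_{MedCo}.
By symmetry p_{MedCo} = p_{RxPlus}; substituting into the reaction function, (5/6)p_{RxPlus} = 66.5 and p_{RxPlus} = 79.8.
q_{RxPlus} = 312 − 3·79.8 + 79.8 = 152.4.
Profit = (79.8 − 29)·152.4 = 7741.92.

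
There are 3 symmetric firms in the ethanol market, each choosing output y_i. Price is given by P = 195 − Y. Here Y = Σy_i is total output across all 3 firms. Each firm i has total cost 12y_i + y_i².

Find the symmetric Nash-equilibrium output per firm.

A representative firm's profit is π_i = y_i(195 − Y) − 12y_i − y_i², with Y = y_i + Σ_{j≠i} y_j.
First-order condition: 183 − 4y_i − Σ_{j≠i} y_j = 0.
Imposing symmetry (y_j = y for all j) turns Σ_{j≠i} y_j into 2y, so 183 = 6y and y = 30.5.

30.5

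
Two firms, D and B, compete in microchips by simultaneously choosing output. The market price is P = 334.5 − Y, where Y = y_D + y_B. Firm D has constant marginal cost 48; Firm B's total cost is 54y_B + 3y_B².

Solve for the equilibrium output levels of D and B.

Firm D's profit: π = y_D(334.5 − (y_D + y_B)) − 48y_D.
∂π/∂y_D = 286.5 − 2y_D − y_B = 0, so y_D = 143.25 − 0.5y_B.
For B: ∂π/∂y_B = 280.5 − 8y_B − y_D = 0 ⇒ y_B = 35.0625 − 0.125y_D.
Solving the two reaction functions simultaneously: (1 − (−0.5)(−0.125))y_D = 143.25 − 0.5·35.0625, so 0.9375y_D = 4023/32 and y_D = 134.1.
Then y_B = 35.0625 − 0.125·134.1 = 18.3.

134.1, 18.3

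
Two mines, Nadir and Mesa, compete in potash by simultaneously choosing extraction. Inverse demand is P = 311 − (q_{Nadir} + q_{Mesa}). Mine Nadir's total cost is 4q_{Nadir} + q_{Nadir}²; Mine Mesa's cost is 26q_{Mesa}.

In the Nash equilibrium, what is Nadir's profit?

Mine Nadir's profit: π = q_{Nadir}(311 − (q_{Nadir} + q_{Mesa})) − 4q_{Nadir} − q_{Nadir}².
∂π/∂q_{Nadir} = 307 − 4q_{Nadir} − q_{Mesa} = 0, so q_{Nadir} = 76.75 − 0.25q_{Mesa}.
For Mesa: ∂π/∂q_{Mesa} = 285 − 2q_{Mesa} − q_{Nadir} = 0 ⇒ q_{Mesa} = 142.5 − 0.5q_{Nadir}.
Plugging q_{Mesa} into Nadir's best response: q_{Nadir} = 76.75 − 0.25(142.5 − 0.5q_{Nadir}) ⇒ 0.875q_{Nadir} = 41.125, so q_{Nadir} = 47.
Then q_{Mesa} = 142.5 − 0.5·47 = 119.
Price P = 311 − 166 = 145.
Nadir's profit: (145 − 4)·47 − (47)² = 4418.

4418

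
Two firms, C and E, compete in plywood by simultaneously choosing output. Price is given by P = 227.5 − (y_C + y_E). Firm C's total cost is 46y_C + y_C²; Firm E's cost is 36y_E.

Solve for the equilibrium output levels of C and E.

Firm C's profit: π = y_C(227.5 − (y_C + y_E)) − 46y_C − y_C².
∂π/∂y_C = 181.5 − 4y_C − y_E = 0, so y_C = 45.375 − 0.25y_E.
For E: ∂π/∂y_E = 191.5 − 2y_E − y_C = 0 ⇒ y_E = 95.75 − 0.5y_C.
Substituting the second reaction function into the first: y_C = 45.375 − 0.25(95.75 − 0.5y_C), which gives 0.875y_C = 21.4375 ⇒ y_C = 24.5.
Then y_E = 95.75 − 0.5·24.5 = 83.5.

24.5, 83.5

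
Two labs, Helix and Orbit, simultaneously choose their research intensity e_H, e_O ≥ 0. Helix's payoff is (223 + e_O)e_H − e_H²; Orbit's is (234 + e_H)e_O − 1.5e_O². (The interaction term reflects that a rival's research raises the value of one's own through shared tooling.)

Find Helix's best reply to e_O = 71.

147

Expanding Helix's payoff: 223e_H + e_Oe_H − e_H².
∂π/∂e_H = 223 + e_O − 2e_H = 0, so e_H = 111.5 + 0.5e_O.
At e_O = 71: e_H = 111.5 + 0.5·71 = 147.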